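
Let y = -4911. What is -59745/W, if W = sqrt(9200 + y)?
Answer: -59745*sqrt(4289)/4289 ≈ -912.27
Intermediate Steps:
W = sqrt(4289) (W = sqrt(9200 - 4911) = sqrt(4289) ≈ 65.490)
-59745/W = -59745*sqrt(4289)/4289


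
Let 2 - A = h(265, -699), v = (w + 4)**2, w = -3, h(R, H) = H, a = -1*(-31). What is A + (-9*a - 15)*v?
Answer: 407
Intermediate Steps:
a = 31
v = 1 (v = (-3 + 4)**2 = 1**2 = 1)
A = 701 (A = 2 - 1*(-699) = 2 + 699 = 701)
A + (-9*a - 15)*v = 701 + (-9*31 - 15)*1 = 701 + (-279 - 15)*1 = 701 - 294*1 = 701 - 294 = 407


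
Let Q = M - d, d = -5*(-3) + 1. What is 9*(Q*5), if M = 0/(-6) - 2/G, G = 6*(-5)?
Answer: -717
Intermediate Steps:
G = -30
d = 16 (d = 15 + 1 = 16)
M = 1/15 (M = 0/(-6) - 2/(-30) = 0*(-⅙) - 2*(-1/30) = 0 + 1/15 = 1/15 ≈ 0.066667)
Q = -239/15 (Q = 1/15 - 1*16 = 1/15 - 16 = -239/15 ≈ -15.933)
9*(Q*5) = 9*(-239/15*5) = 9*(-239/3) = -717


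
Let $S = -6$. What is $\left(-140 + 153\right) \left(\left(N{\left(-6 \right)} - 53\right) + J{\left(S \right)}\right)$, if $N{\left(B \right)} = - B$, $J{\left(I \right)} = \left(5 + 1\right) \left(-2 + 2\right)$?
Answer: $-611$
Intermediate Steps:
$J{\left(I \right)} = 0$ ($J{\left(I \right)} = 6 \cdot 0 = 0$)
$\left(-140 + 153\right) \left(\left(N{\left(-6 \right)} - 53\right) + J{\left(S \right)}\right) = \left(-140 + 153\right) \left(\left(\left(-1\right) \left(-6\right) - 53\right) + 0\right) = 13 \left(\left(6 - 53\right) + 0\right) = 13 \left(-47 + 0\right) = 13 \left(-47\right) = -611$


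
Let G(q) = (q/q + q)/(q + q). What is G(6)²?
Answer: 49/144 ≈ 0.34028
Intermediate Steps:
G(q) = (1 + q)/(2*q) (G(q) = (1 + q)/((2*q)) = (1 + q)*(1/(2*q)) = (1 + q)/(2*q))
G(6)² = ((½)*(1 + 6)/6)² = ((½)*(⅙)*7)² = (7/12)² = 49/144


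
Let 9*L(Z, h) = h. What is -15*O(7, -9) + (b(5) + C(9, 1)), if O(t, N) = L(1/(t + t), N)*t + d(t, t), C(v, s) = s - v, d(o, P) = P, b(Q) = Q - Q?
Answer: -8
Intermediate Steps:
b(Q) = 0
L(Z, h) = h/9
O(t, N) = t + N*t/9 (O(t, N) = (N/9)*t + t = N*t/9 + t = t + N*t/9)
-15*O(7, -9) + (b(5) + C(9, 1)) = -5*7*(9 - 9)/3 + (0 + (1 - 1*9)) = -5*7*0/3 + (0 + (1 - 9)) = -15*0 + (0 - 8) = 0 - 8 = -8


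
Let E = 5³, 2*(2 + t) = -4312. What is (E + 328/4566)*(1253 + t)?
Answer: -258412795/2283 ≈ -1.1319e+5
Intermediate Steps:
t = -2158 (t = -2 + (½)*(-4312) = -2 - 2156 = -2158)
E = 125
(E + 328/4566)*(1253 + t) = (125 + 328/4566)*(1253 - 2158) = (125 + 328*(1/4566))*(-905) = (125 + 164/2283)*(-905) = (285539/2283)*(-905) = -258412795/2283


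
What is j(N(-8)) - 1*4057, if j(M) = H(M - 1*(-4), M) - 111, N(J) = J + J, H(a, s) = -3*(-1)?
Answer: -4165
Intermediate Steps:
H(a, s) = 3
N(J) = 2*J
j(M) = -108 (j(M) = 3 - 111 = -108)
j(N(-8)) - 1*4057 = -108 - 1*4057 = -108 - 4057 = -4165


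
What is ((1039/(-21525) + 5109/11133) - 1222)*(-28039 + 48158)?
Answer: -218133937236864/8875475 ≈ -2.4577e+7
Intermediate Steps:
((1039/(-21525) + 5109/11133) - 1222)*(-28039 + 48158) = ((1039*(-1/21525) + 5109*(1/11133)) - 1222)*20119 = ((-1039/21525 + 1703/3711) - 1222)*20119 = (3644594/8875475 - 1222)*20119 = -10842185856/8875475*20119 = -218133937236864/8875475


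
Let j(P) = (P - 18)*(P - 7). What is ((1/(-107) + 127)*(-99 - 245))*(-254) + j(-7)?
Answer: 1187302538/107 ≈ 1.1096e+7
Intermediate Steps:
j(P) = (-18 + P)*(-7 + P)
((1/(-107) + 127)*(-99 - 245))*(-254) + j(-7) = ((1/(-107) + 127)*(-99 - 245))*(-254) + (126 + (-7)**2 - 25*(-7)) = ((-1/107 + 127)*(-344))*(-254) + (126 + 49 + 175) = ((13588/107)*(-344))*(-254) + 350 = -4674272/107*(-254) + 350 = 1187265088/107 + 350 = 1187302538/107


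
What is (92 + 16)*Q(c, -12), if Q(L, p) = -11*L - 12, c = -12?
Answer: 12960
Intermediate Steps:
Q(L, p) = -12 - 11*L
(92 + 16)*Q(c, -12) = (92 + 16)*(-12 - 11*(-12)) = 108*(-12 + 132) = 108*120 = 12960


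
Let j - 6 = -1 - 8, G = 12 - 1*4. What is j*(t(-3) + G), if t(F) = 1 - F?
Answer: -36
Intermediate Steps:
G = 8 (G = 12 - 4 = 8)
j = -3 (j = 6 + (-1 - 8) = 6 - 9 = -3)
j*(t(-3) + G) = -3*((1 - 1*(-3)) + 8) = -3*((1 + 3) + 8) = -3*(4 + 8) = -3*12 = -36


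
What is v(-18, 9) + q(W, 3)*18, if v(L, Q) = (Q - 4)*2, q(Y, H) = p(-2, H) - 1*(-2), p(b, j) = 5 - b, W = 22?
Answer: 172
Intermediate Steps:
q(Y, H) = 9 (q(Y, H) = (5 - 1*(-2)) - 1*(-2) = (5 + 2) + 2 = 7 + 2 = 9)
v(L, Q) = -8 + 2*Q (v(L, Q) = (-4 + Q)*2 = -8 + 2*Q)
v(-18, 9) + q(W, 3)*18 = (-8 + 2*9) + 9*18 = (-8 + 18) + 162 = 10 + 162 = 172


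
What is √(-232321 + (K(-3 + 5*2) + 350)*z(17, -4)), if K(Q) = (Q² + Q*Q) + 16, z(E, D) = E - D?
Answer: I*√222577 ≈ 471.78*I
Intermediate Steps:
K(Q) = 16 + 2*Q² (K(Q) = (Q² + Q²) + 16 = 2*Q² + 16 = 16 + 2*Q²)
√(-232321 + (K(-3 + 5*2) + 350)*z(17, -4)) = √(-232321 + ((16 + 2*(-3 + 5*2)²) + 350)*(17 - 1*(-4))) = √(-232321 + ((16 + 2*(-3 + 10)²) + 350)*(17 + 4)) = √(-232321 + ((16 + 2*7²) + 350)*21) = √(-232321 + ((16 + 2*49) + 350)*21) = √(-232321 + ((16 + 98) + 350)*21) = √(-232321 + (114 + 350)*21) = √(-232321 + 464*21) = √(-232321 + 9744) = √(-222577) = I*√222577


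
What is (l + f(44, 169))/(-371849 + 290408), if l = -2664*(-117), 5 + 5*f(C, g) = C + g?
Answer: -1558648/407205 ≈ -3.8277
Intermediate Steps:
f(C, g) = -1 + C/5 + g/5 (f(C, g) = -1 + (C + g)/5 = -1 + (C/5 + g/5) = -1 + C/5 + g/5)
l = 311688
(l + f(44, 169))/(-371849 + 290408) = (311688 + (-1 + (1/5)*44 + (1/5)*169))/(-371849 + 290408) = (311688 + (-1 + 44/5 + 169/5))/(-81441) = (311688 + 208/5)*(-1/81441) = (1558648/5)*(-1/81441) = -1558648/407205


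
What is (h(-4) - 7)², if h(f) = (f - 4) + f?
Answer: 361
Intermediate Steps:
h(f) = -4 + 2*f (h(f) = (-4 + f) + f = -4 + 2*f)
(h(-4) - 7)² = ((-4 + 2*(-4)) - 7)² = ((-4 - 8) - 7)² = (-12 - 7)² = (-19)² = 361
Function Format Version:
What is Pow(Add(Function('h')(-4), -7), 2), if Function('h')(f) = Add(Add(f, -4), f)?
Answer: 361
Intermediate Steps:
Function('h')(f) = Add(-4, Mul(2, f)) (Function('h')(f) = Add(Add(-4, f), f) = Add(-4, Mul(2, f)))
Pow(Add(Function('h')(-4), -7), 2) = Pow(Add(Add(-4, Mul(2, -4)), -7), 2) = Pow(Add(Add(-4, -8), -7), 2) = Pow(Add(-12, -7), 2) = Pow(-19, 2) = 361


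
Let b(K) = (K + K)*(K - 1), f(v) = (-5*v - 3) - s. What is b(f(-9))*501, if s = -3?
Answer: 1983960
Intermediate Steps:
f(v) = -5*v (f(v) = (-5*v - 3) - 1*(-3) = (-3 - 5*v) + 3 = -5*v)
b(K) = 2*K*(-1 + K) (b(K) = (2*K)*(-1 + K) = 2*K*(-1 + K))
b(f(-9))*501 = (2*(-5*(-9))*(-1 - 5*(-9)))*501 = (2*45*(-1 + 45))*501 = (2*45*44)*501 = 3960*501 = 1983960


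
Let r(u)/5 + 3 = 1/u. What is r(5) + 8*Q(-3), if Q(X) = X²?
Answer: 58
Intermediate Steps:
r(u) = -15 + 5/u
r(5) + 8*Q(-3) = (-15 + 5/5) + 8*(-3)² = (-15 + 5*(⅕)) + 8*9 = (-15 + 1) + 72 = -14 + 72 = 58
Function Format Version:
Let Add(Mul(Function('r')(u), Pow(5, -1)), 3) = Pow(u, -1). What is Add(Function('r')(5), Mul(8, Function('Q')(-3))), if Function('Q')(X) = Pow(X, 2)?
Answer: 58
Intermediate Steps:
Function('r')(u) = Add(-15, Mul(5, Pow(u, -1)))
Add(Function('r')(5), Mul(8, Function('Q')(-3))) = Add(Add(-15, Mul(5, Pow(5, -1))), Mul(8, Pow(-3, 2))) = Add(Add(-15, Mul(5, Rational(1, 5))), Mul(8, 9)) = Add(Add(-15, 1), 72) = Add(-14, 72) = 58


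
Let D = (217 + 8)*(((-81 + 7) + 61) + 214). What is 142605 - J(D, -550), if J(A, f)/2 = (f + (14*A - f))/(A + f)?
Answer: 254784483/1787 ≈ 1.4258e+5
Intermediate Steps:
D = 45225 (D = 225*((-74 + 61) + 214) = 225*(-13 + 214) = 225*201 = 45225)
J(A, f) = 28*A/(A + f) (J(A, f) = 2*((f + (14*A - f))/(A + f)) = 2*((f + (-f + 14*A))/(A + f)) = 2*((14*A)/(A + f)) = 2*(14*A/(A + f)) = 28*A/(A + f))
142605 - J(D, -550) = 142605 - 28*45225/(45225 - 550) = 142605 - 28*45225/44675 = 142605 - 1*50652/1787 = 142605 - 50652/1787 = 254784483/1787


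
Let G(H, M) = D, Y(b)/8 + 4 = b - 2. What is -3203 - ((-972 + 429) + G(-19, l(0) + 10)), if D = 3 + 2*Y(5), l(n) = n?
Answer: -2647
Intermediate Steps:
Y(b) = -48 + 8*b (Y(b) = -32 + 8*(b - 2) = -32 + 8*(-2 + b) = -32 + (-16 + 8*b) = -48 + 8*b)
D = -13 (D = 3 + 2*(-48 + 8*5) = 3 + 2*(-48 + 40) = 3 + 2*(-8) = 3 - 16 = -13)
G(H, M) = -13
-3203 - ((-972 + 429) + G(-19, l(0) + 10)) = -3203 - ((-972 + 429) - 13) = -3203 - (-543 - 13) = -3203 - 1*(-556) = -3203 + 556 = -2647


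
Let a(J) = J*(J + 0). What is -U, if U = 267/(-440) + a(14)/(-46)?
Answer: 49261/10120 ≈ 4.8677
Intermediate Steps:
a(J) = J² (a(J) = J*J = J²)
U = -49261/10120 (U = 267/(-440) + 14²/(-46) = 267*(-1/440) + 196*(-1/46) = -267/440 - 98/23 = -49261/10120 ≈ -4.8677)
-U = -1*(-49261/10120) = 49261/10120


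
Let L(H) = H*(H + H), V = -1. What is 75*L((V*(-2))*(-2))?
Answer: 2400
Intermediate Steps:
L(H) = 2*H² (L(H) = H*(2*H) = 2*H²)
75*L((V*(-2))*(-2)) = 75*(2*(-1*(-2)*(-2))²) = 75*(2*(2*(-2))²) = 75*(2*(-4)²) = 75*(2*16) = 75*32 = 2400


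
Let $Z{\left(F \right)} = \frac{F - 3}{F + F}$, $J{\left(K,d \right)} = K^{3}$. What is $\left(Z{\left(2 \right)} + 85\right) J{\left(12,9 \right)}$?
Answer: $146448$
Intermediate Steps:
$Z{\left(F \right)} = \frac{-3 + F}{2 F}$
$\left(Z{\left(2 \right)} + 85\right) J{\left(12,9 \right)} = \left(\frac{-3 + 2}{2 \cdot 2} + 85\right) 12^{3} = \left(\frac{1}{2} \cdot \frac{1}{2} \left(-1\right) + 85\right) 1728 = \left(- \frac{1}{4} + 85\right) 1728 = \frac{339}{4} \cdot 1728 = 146448$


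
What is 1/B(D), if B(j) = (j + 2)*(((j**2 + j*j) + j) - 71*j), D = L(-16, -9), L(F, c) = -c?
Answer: -1/5148 ≈ -0.00019425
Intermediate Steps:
D = 9 (D = -1*(-9) = 9)
B(j) = (2 + j)*(-70*j + 2*j**2) (B(j) = (2 + j)*(((j**2 + j**2) + j) - 71*j) = (2 + j)*((2*j**2 + j) - 71*j) = (2 + j)*((j + 2*j**2) - 71*j) = (2 + j)*(-70*j + 2*j**2))
1/B(D) = 1/(2*9*(-70 + 9**2 - 33*9)) = 1/(2*9*(-70 + 81 - 297)) = 1/(2*9*(-286)) = 1/(-5148) = -1/5148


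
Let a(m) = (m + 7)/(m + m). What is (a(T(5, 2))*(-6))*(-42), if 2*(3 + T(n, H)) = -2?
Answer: -189/2 ≈ -94.500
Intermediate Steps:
T(n, H) = -4 (T(n, H) = -3 + (½)*(-2) = -3 - 1 = -4)
a(m) = (7 + m)/(2*m) (a(m) = (7 + m)/((2*m)) = (7 + m)*(1/(2*m)) = (7 + m)/(2*m))
(a(T(5, 2))*(-6))*(-42) = (((½)*(7 - 4)/(-4))*(-6))*(-42) = (((½)*(-¼)*3)*(-6))*(-42) = -3/8*(-6)*(-42) = (9/4)*(-42) = -189/2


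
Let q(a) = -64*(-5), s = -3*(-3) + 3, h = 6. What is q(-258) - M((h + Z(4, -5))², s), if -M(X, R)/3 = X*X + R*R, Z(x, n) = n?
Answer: 755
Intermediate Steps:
s = 12 (s = 9 + 3 = 12)
M(X, R) = -3*R² - 3*X² (M(X, R) = -3*(X*X + R*R) = -3*(X² + R²) = -3*(R² + X²) = -3*R² - 3*X²)
q(a) = 320
q(-258) - M((h + Z(4, -5))², s) = 320 - (-3*12² - 3*(6 - 5)⁴) = 320 - (-3*144 - 3*(1²)²) = 320 - (-432 - 3*1²) = 320 - (-432 - 3*1) = 320 - (-432 - 3) = 320 - 1*(-435) = 320 + 435 = 755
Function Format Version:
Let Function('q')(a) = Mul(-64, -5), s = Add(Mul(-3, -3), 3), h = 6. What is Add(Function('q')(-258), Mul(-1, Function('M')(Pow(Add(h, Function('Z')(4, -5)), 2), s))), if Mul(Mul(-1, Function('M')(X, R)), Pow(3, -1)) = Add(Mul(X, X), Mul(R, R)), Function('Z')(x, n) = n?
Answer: 755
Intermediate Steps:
s = 12 (s = Add(9, 3) = 12)
Function('M')(X, R) = Add(Mul(-3, Pow(R, 2)), Mul(-3, Pow(X, 2))) (Function('M')(X, R) = Mul(-3, Add(Mul(X, X), Mul(R, R))) = Mul(-3, Add(Pow(X, 2), Pow(R, 2))) = Mul(-3, Add(Pow(R, 2), Pow(X, 2))) = Add(Mul(-3, Pow(R, 2)), Mul(-3, Pow(X, 2))))
Function('q')(a) = 320
Add(Function('q')(-258), Mul(-1, Function('M')(Pow(Add(h, Function('Z')(4, -5)), 2), s))) = Add(320, Mul(-1, Add(Mul(-3, Pow(12, 2)), Mul(-3, Pow(Pow(Add(6, -5), 2), 2))))) = Add(320, Mul(-1, Add(Mul(-3, 144), Mul(-3, Pow(Pow(1, 2), 2))))) = Add(320, Mul(-1, Add(-432, Mul(-3, Pow(1, 2))))) = Add(320, Mul(-1, Add(-432, Mul(-3, 1)))) = Add(320, Mul(-1, Add(-432, -3))) = Add(320, Mul(-1, -435)) = Add(320, 435) = 755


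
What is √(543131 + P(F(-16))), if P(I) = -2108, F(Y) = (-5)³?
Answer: √541023 ≈ 735.54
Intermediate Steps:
F(Y) = -125
√(543131 + P(F(-16))) = √(543131 - 2108) = √541023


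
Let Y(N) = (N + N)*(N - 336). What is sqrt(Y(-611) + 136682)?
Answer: 2*sqrt(323479) ≈ 1137.5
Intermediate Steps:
Y(N) = 2*N*(-336 + N) (Y(N) = (2*N)*(-336 + N) = 2*N*(-336 + N))
sqrt(Y(-611) + 136682) = sqrt(2*(-611)*(-336 - 611) + 136682) = sqrt(2*(-611)*(-947) + 136682) = sqrt(1157234 + 136682) = sqrt(1293916) = 2*sqrt(323479)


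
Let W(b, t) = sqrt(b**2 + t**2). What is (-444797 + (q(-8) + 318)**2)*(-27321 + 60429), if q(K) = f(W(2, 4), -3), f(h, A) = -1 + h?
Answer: -11398687104 + 41980944*sqrt(5) ≈ -1.1305e+10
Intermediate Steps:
q(K) = -1 + 2*sqrt(5) (q(K) = -1 + sqrt(2**2 + 4**2) = -1 + sqrt(4 + 16) = -1 + sqrt(20) = -1 + 2*sqrt(5))
(-444797 + (q(-8) + 318)**2)*(-27321 + 60429) = (-444797 + ((-1 + 2*sqrt(5)) + 318)**2)*(-27321 + 60429) = (-444797 + (317 + 2*sqrt(5))**2)*33108 = -14726339076 + 33108*(317 + 2*sqrt(5))**2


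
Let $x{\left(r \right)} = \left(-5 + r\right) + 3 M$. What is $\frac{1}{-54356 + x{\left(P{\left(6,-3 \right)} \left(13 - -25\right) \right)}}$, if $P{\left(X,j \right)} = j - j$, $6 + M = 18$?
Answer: $- \frac{1}{54325} \approx -1.8408 \cdot 10^{-5}$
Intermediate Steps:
$M = 12$ ($M = -6 + 18 = 12$)
$P{\left(X,j \right)} = 0$
$x{\left(r \right)} = 31 + r$ ($x{\left(r \right)} = \left(-5 + r\right) + 3 \cdot 12 = \left(-5 + r\right) + 36 = 31 + r$)
$\frac{1}{-54356 + x{\left(P{\left(6,-3 \right)} \left(13 - -25\right) \right)}} = \frac{1}{-54356 + \left(31 + 0 \left(13 - -25\right)\right)} = \frac{1}{-54356 + \left(31 + 0 \left(13 + 25\right)\right)} = \frac{1}{-54356 + \left(31 + 0 \cdot 38\right)} = \frac{1}{-54356 + \left(31 + 0\right)} = \frac{1}{-54356 + 31} = \frac{1}{-54325} = - \frac{1}{54325}$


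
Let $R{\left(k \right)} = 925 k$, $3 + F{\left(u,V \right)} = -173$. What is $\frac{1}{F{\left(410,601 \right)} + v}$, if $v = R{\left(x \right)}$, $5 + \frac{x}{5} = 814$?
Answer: $\frac{1}{3741449} \approx 2.6728 \cdot 10^{-7}$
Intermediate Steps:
$x = 4045$ ($x = -25 + 5 \cdot 814 = -25 + 4070 = 4045$)
$F{\left(u,V \right)} = -176$ ($F{\left(u,V \right)} = -3 - 173 = -176$)
$v = 3741625$ ($v = 925 \cdot 4045 = 3741625$)
$\frac{1}{F{\left(410,601 \right)} + v} = \frac{1}{-176 + 3741625} = \frac{1}{3741449}$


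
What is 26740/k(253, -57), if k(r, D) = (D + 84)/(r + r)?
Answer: 13530440/27 ≈ 5.0113e+5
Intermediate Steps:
k(r, D) = (84 + D)/(2*r) (k(r, D) = (84 + D)/((2*r)) = (84 + D)*(1/(2*r)) = (84 + D)/(2*r))
26740/k(253, -57) = 26740/(((½)*(84 - 57)/253)) = 26740/(((½)*(1/253)*27)) = 26740/(27/506) = 26740*(506/27) = 13530440/27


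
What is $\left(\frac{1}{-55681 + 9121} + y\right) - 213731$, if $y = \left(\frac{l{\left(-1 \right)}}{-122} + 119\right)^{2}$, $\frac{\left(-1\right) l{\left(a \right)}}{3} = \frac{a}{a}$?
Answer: $- \frac{34574440565041}{173249760} \approx -1.9956 \cdot 10^{5}$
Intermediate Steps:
$l{\left(a \right)} = -3$ ($l{\left(a \right)} = - 3 \frac{a}{a} = \left(-3\right) 1 = -3$)
$y = \frac{210859441}{14884}$ ($y = \left(- \frac{3}{-122} + 119\right)^{2} = \left(\left(-3\right) \left(- \frac{1}{122}\right) + 119\right)^{2} = \left(\frac{3}{122} + 119\right)^{2} = \left(\frac{14521}{122}\right)^{2} = \frac{210859441}{14884} \approx 14167.0$)
$\left(\frac{1}{-55681 + 9121} + y\right) - 213731 = \left(\frac{1}{-55681 + 9121} + \frac{210859441}{14884}\right) - 213731 = \left(\frac{1}{-46560} + \frac{210859441}{14884}\right) - 213731 = \left(- \frac{1}{46560} + \frac{210859441}{14884}\right) - 213731 = \frac{2454403889519}{173249760} - 213731 = - \frac{34574440565041}{173249760}$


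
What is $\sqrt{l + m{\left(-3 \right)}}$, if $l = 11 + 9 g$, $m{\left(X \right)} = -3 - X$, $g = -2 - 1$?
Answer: $4 i \approx 4.0 i$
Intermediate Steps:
$g = -3$
$l = -16$ ($l = 11 + 9 \left(-3\right) = 11 - 27 = -16$)
$\sqrt{l + m{\left(-3 \right)}} = \sqrt{-16 - 0} = \sqrt{-16 + \left(-3 + 3\right)} = \sqrt{-16 + 0} = \sqrt{-16} = 4 i$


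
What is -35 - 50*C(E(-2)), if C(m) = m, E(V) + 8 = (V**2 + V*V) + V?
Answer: 65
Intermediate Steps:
E(V) = -8 + V + 2*V**2 (E(V) = -8 + ((V**2 + V*V) + V) = -8 + ((V**2 + V**2) + V) = -8 + (2*V**2 + V) = -8 + (V + 2*V**2) = -8 + V + 2*V**2)
-35 - 50*C(E(-2)) = -35 - 50*(-8 - 2 + 2*(-2)**2) = -35 - 50*(-8 - 2 + 2*4) = -35 - 50*(-8 - 2 + 8) = -35 - 50*(-2) = -35 + 100 = 65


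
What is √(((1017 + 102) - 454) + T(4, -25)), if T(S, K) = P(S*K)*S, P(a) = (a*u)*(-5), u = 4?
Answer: √8665 ≈ 93.086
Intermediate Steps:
P(a) = -20*a (P(a) = (a*4)*(-5) = (4*a)*(-5) = -20*a)
T(S, K) = -20*K*S² (T(S, K) = (-20*S*K)*S = (-20*K*S)*S = -20*K*S²)
√(((1017 + 102) - 454) + T(4, -25)) = √(((1017 + 102) - 454) - 20*(-25)*4²) = √((1119 - 454) - 20*(-25)*16) = √(665 + 8000) = √8665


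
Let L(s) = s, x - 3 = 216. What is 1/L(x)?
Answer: 1/219 ≈ 0.0045662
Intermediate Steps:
x = 219 (x = 3 + 216 = 219)
1/L(x) = 1/219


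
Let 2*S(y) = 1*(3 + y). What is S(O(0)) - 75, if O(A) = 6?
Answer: -141/2 ≈ -70.500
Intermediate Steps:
S(y) = 3/2 + y/2 (S(y) = (1*(3 + y))/2 = (3 + y)/2 = 3/2 + y/2)
S(O(0)) - 75 = (3/2 + (½)*6) - 75 = (3/2 + 3) - 75 = 9/2 - 75 = -141/2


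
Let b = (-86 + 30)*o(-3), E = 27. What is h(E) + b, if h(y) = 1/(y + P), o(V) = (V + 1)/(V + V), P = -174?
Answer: -915/49 ≈ -18.673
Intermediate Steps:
o(V) = (1 + V)/(2*V) (o(V) = (1 + V)/((2*V)) = (1 + V)*(1/(2*V)) = (1 + V)/(2*V))
h(y) = 1/(-174 + y) (h(y) = 1/(y - 174) = 1/(-174 + y))
b = -56/3 (b = (-86 + 30)*((½)*(1 - 3)/(-3)) = -28*(-1)*(-2)/3 = -56*⅓ = -56/3 ≈ -18.667)
h(E) + b = 1/(-174 + 27) - 56/3 = 1/(-147) - 56/3 = -1/147 - 56/3 = -915/49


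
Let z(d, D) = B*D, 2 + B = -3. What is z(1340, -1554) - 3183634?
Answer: -3175864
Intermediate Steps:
B = -5 (B = -2 - 3 = -5)
z(d, D) = -5*D
z(1340, -1554) - 3183634 = -5*(-1554) - 3183634 = 7770 - 3183634 = -3175864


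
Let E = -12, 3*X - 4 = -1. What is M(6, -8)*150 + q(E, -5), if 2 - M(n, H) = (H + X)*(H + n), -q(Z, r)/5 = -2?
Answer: -1790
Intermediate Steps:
X = 1 (X = 4/3 + (⅓)*(-1) = 4/3 - ⅓ = 1)
q(Z, r) = 10 (q(Z, r) = -5*(-2) = 10)
M(n, H) = 2 - (1 + H)*(H + n) (M(n, H) = 2 - (H + 1)*(H + n) = 2 - (1 + H)*(H + n))
M(6, -8)*150 + q(E, -5) = (2 - 1*(-8) - 1*6 - 1*(-8)² - 1*(-8)*6)*150 + 10 = (2 + 8 - 6 - 1*64 + 48)*150 + 10 = (2 + 8 - 6 - 64 + 48)*150 + 10 = -12*150 + 10 = -1800 + 10 = -1790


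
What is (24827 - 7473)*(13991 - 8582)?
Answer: 93867786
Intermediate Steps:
(24827 - 7473)*(13991 - 8582) = 17354*5409 = 93867786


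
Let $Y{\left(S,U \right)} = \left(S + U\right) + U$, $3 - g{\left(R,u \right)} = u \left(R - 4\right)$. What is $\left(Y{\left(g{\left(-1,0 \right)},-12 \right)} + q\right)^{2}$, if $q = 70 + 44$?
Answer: $8649$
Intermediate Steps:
$g{\left(R,u \right)} = 3 - u \left(-4 + R\right)$ ($g{\left(R,u \right)} = 3 - u \left(R - 4\right) = 3 - u \left(-4 + R\right)$)
$Y{\left(S,U \right)} = S + 2 U$
$q = 114$
$\left(Y{\left(g{\left(-1,0 \right)},-12 \right)} + q\right)^{2} = \left(\left(\left(3 + 4 \cdot 0 - \left(-1\right) 0\right) + 2 \left(-12\right)\right) + 114\right)^{2} = \left(\left(\left(3 + 0 + 0\right) - 24\right) + 114\right)^{2} = \left(\left(3 - 24\right) + 114\right)^{2} = \left(-21 + 114\right)^{2} = 93^{2} = 8649$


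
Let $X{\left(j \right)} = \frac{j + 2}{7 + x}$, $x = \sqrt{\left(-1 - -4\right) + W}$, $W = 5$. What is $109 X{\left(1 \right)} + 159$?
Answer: $\frac{8808}{41} - \frac{654 \sqrt{2}}{41} \approx 192.27$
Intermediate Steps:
$x = 2 \sqrt{2}$ ($x = \sqrt{\left(-1 - -4\right) + 5} = \sqrt{\left(-1 + 4\right) + 5} = \sqrt{3 + 5} = \sqrt{8} = 2 \sqrt{2} \approx 2.8284$)
$X{\left(j \right)} = \frac{2 + j}{7 + 2 \sqrt{2}}$ ($X{\left(j \right)} = \frac{j + 2}{7 + 2 \sqrt{2}} = \frac{2 + j}{7 + 2 \sqrt{2}}$)
$109 X{\left(1 \right)} + 159 = 109 \frac{2 + 1}{7 + 2 \sqrt{2}} + 159 = 109 \frac{1}{7 + 2 \sqrt{2}} \cdot 3 + 159 = 109 \frac{3}{7 + 2 \sqrt{2}} + 159 = \frac{327}{7 + 2 \sqrt{2}} + 159 = 159 + \frac{327}{7 + 2 \sqrt{2}}$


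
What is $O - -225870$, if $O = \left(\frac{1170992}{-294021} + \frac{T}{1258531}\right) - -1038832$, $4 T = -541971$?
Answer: $\frac{1871927652898837609}{1480138172604} \approx 1.2647 \cdot 10^{6}$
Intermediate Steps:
$T = - \frac{541971}{4}$ ($T = \frac{1}{4} \left(-541971\right) = - \frac{541971}{4} \approx -1.3549 \cdot 10^{5}$)
$O = \frac{1537608843852772129}{1480138172604}$ ($O = \left(\frac{1170992}{-294021} - \frac{541971}{4 \cdot 1258531}\right) - -1038832 = \left(1170992 \left(- \frac{1}{294021}\right) - \frac{541971}{5034124}\right) + 1038832 = \left(- \frac{1170992}{294021} - \frac{541971}{5034124}\right) + 1038832 = - \frac{6054269786399}{1480138172604} + 1038832 = \frac{1537608843852772129}{1480138172604} \approx 1.0388 \cdot 10^{6}$)
$O - -225870 = \frac{1537608843852772129}{1480138172604} - -225870 = \frac{1537608843852772129}{1480138172604} + 225870 = \frac{1871927652898837609}{1480138172604}$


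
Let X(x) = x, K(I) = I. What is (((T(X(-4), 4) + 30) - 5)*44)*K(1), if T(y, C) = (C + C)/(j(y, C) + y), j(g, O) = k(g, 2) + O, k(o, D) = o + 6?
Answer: 1276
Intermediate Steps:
k(o, D) = 6 + o
j(g, O) = 6 + O + g (j(g, O) = (6 + g) + O = 6 + O + g)
T(y, C) = 2*C/(6 + C + 2*y) (T(y, C) = (C + C)/((6 + C + y) + y) = (2*C)/(6 + C + 2*y) = 2*C/(6 + C + 2*y))
(((T(X(-4), 4) + 30) - 5)*44)*K(1) = (((2*4/(6 + 4 + 2*(-4)) + 30) - 5)*44)*1 = (((2*4/(6 + 4 - 8) + 30) - 5)*44)*1 = (((2*4/2 + 30) - 5)*44)*1 = (((2*4*(½) + 30) - 5)*44)*1 = (((4 + 30) - 5)*44)*1 = ((34 - 5)*44)*1 = (29*44)*1 = 1276*1 = 1276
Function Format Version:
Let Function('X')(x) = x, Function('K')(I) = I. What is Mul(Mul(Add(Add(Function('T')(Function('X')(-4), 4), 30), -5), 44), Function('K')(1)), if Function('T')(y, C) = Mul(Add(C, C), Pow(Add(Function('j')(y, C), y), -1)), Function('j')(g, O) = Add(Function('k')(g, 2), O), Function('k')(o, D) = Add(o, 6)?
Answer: 1276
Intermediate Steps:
Function('k')(o, D) = Add(6, o)
Function('j')(g, O) = Add(6, O, g) (Function('j')(g, O) = Add(Add(6, g), O) = Add(6, O, g))
Function('T')(y, C) = Mul(2, C, Pow(Add(6, C, Mul(2, y)), -1)) (Function('T')(y, C) = Mul(Add(C, C), Pow(Add(Add(6, C, y), y), -1)) = Mul(Mul(2, C), Pow(Add(6, C, Mul(2, y)), -1)) = Mul(2, C, Pow(Add(6, C, Mul(2, y)), -1)))
Mul(Mul(Add(Add(Function('T')(Function('X')(-4), 4), 30), -5), 44), Function('K')(1)) = Mul(Mul(Add(Add(Mul(2, 4, Pow(Add(6, 4, Mul(2, -4)), -1)), 30), -5), 44), 1) = Mul(Mul(Add(Add(Mul(2, 4, Pow(Add(6, 4, -8), -1)), 30), -5), 44), 1) = Mul(Mul(Add(Add(Mul(2, 4, Pow(2, -1)), 30), -5), 44), 1) = Mul(Mul(Add(Add(Mul(2, 4, Rational(1, 2)), 30), -5), 44), 1) = Mul(Mul(Add(Add(4, 30), -5), 44), 1) = Mul(Mul(Add(34, -5), 44), 1) = Mul(Mul(29, 44), 1) = Mul(1276, 1) = 1276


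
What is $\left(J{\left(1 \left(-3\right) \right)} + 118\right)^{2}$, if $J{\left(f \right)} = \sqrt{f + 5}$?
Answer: $\left(118 + \sqrt{2}\right)^{2} \approx 14260.0$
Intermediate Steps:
$J{\left(f \right)} = \sqrt{5 + f}$
$\left(J{\left(1 \left(-3\right) \right)} + 118\right)^{2} = \left(\sqrt{5 + 1 \left(-3\right)} + 118\right)^{2} = \left(\sqrt{5 - 3} + 118\right)^{2} = \left(\sqrt{2} + 118\right)^{2} = \left(118 + \sqrt{2}\right)^{2}$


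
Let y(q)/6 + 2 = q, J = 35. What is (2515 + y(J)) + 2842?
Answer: 5555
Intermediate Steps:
y(q) = -12 + 6*q
(2515 + y(J)) + 2842 = (2515 + (-12 + 6*35)) + 2842 = (2515 + (-12 + 210)) + 2842 = (2515 + 198) + 2842 = 2713 + 2842 = 5555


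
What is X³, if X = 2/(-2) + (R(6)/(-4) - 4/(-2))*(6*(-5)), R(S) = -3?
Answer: -4657463/8 ≈ -5.8218e+5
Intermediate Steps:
X = -167/2 (X = 2/(-2) + (-3/(-4) - 4/(-2))*(6*(-5)) = 2*(-½) + (-3*(-¼) - 4*(-½))*(-30) = -1 + (¾ + 2)*(-30) = -1 + (11/4)*(-30) = -1 - 165/2 = -167/2 ≈ -83.500)
X³ = (-167/2)³ = -4657463/8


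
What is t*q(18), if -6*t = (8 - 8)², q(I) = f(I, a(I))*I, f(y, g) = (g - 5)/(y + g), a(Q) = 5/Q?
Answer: 0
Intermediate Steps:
f(y, g) = (-5 + g)/(g + y)
q(I) = I*(-5 + 5/I)/(I + 5/I) (q(I) = ((-5 + 5/I)/(5/I + I))*I = ((-5 + 5/I)/(I + 5/I))*I = I*(-5 + 5/I)/(I + 5/I))
t = 0 (t = -(8 - 8)²/6 = -⅙*0² = -⅙*0 = 0)
t*q(18) = 0*(5*18*(1 - 1*18)/(5 + 18²)) = 0*(5*18*(1 - 18)/(5 + 324)) = 0*(5*18*(-17)/329) = 0*(5*18*(1/329)*(-17)) = 0*(-1530/329) = 0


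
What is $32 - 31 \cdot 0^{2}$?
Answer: $32$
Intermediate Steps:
$32 - 31 \cdot 0^{2} = 32 - 0 = 32 + 0 = 32$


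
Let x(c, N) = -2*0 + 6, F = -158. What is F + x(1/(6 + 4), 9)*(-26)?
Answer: -314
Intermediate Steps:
x(c, N) = 6 (x(c, N) = 0 + 6 = 6)
F + x(1/(6 + 4), 9)*(-26) = -158 + 6*(-26) = -158 - 156 = -314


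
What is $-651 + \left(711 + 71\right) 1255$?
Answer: $980759$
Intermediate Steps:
$-651 + \left(711 + 71\right) 1255 = -651 + 782 \cdot 1255 = -651 + 981410 = 980759$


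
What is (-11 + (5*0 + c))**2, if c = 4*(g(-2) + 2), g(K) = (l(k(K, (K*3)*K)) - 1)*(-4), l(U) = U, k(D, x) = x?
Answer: 32041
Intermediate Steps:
g(K) = 4 - 12*K**2 (g(K) = ((K*3)*K - 1)*(-4) = ((3*K)*K - 1)*(-4) = (3*K**2 - 1)*(-4) = (-1 + 3*K**2)*(-4) = 4 - 12*K**2)
c = -168 (c = 4*((4 - 12*(-2)**2) + 2) = 4*((4 - 12*4) + 2) = 4*((4 - 48) + 2) = 4*(-44 + 2) = 4*(-42) = -168)
(-11 + (5*0 + c))**2 = (-11 + (5*0 - 168))**2 = (-11 + (0 - 168))**2 = (-11 - 168)**2 = (-179)**2 = 32041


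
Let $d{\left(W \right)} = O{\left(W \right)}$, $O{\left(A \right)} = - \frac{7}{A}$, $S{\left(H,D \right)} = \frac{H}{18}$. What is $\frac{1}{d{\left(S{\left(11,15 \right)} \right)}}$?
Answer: $- \frac{11}{126} \approx -0.087302$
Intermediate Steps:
$S{\left(H,D \right)} = \frac{H}{18}$ ($S{\left(H,D \right)} = H \frac{1}{18} = \frac{H}{18}$)
$d{\left(W \right)} = - \frac{7}{W}$
$\frac{1}{d{\left(S{\left(11,15 \right)} \right)}} = \frac{1}{\left(-7\right) \frac{1}{\frac{1}{18} \cdot 11}} = \frac{1}{\left(-7\right) \frac{1}{\frac{11}{18}}} = \frac{1}{\left(-7\right) \frac{18}{11}} = \frac{1}{- \frac{126}{11}} = - \frac{11}{126}$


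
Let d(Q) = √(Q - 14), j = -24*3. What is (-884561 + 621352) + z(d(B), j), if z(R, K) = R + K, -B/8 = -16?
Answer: -263281 + √114 ≈ -2.6327e+5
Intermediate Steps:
B = 128 (B = -8*(-16) = 128)
j = -72
d(Q) = √(-14 + Q)
z(R, K) = K + R
(-884561 + 621352) + z(d(B), j) = (-884561 + 621352) + (-72 + √(-14 + 128)) = -263209 + (-72 + √114) = -263281 + √114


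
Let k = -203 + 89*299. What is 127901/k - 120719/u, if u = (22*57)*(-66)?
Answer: 3443386429/546407928 ≈ 6.3019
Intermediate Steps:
u = -82764 (u = 1254*(-66) = -82764)
k = 26408 (k = -203 + 26611 = 26408)
127901/k - 120719/u = 127901/26408 - 120719/(-82764) = 127901*(1/26408) - 120719*(-1/82764) = 127901/26408 + 120719/82764 = 3443386429/546407928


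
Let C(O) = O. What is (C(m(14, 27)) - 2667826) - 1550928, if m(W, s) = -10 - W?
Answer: -4218778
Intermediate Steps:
(C(m(14, 27)) - 2667826) - 1550928 = ((-10 - 1*14) - 2667826) - 1550928 = ((-10 - 14) - 2667826) - 1550928 = (-24 - 2667826) - 1550928 = -2667850 - 1550928 = -4218778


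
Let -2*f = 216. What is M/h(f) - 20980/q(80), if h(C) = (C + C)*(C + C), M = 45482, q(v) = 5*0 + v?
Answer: -6095027/23328 ≈ -261.28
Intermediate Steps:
f = -108 (f = -½*216 = -108)
q(v) = v (q(v) = 0 + v = v)
h(C) = 4*C² (h(C) = (2*C)*(2*C) = 4*C²)
M/h(f) - 20980/q(80) = 45482/((4*(-108)²)) - 20980/80 = 45482/((4*11664)) - 20980*1/80 = 45482/46656 - 1049/4 = 45482*(1/46656) - 1049/4 = 22741/23328 - 1049/4 = -6095027/23328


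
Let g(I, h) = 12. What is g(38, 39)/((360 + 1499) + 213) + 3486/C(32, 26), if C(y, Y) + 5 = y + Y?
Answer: 1805907/27454 ≈ 65.779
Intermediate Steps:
C(y, Y) = -5 + Y + y (C(y, Y) = -5 + (y + Y) = -5 + (Y + y) = -5 + Y + y)
g(38, 39)/((360 + 1499) + 213) + 3486/C(32, 26) = 12/((360 + 1499) + 213) + 3486/(-5 + 26 + 32) = 12/(1859 + 213) + 3486/53 = 12/2072 + 3486*(1/53) = 12*(1/2072) + 3486/53 = 3/518 + 3486/53 = 1805907/27454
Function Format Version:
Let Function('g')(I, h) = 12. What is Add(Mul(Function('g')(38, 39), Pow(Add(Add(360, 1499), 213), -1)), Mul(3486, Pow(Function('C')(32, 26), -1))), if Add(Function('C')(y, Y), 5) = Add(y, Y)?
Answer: Rational(1805907, 27454) ≈ 65.779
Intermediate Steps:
Function('C')(y, Y) = Add(-5, Y, y) (Function('C')(y, Y) = Add(-5, Add(y, Y)) = Add(-5, Add(Y, y)) = Add(-5, Y, y))
Add(Mul(Function('g')(38, 39), Pow(Add(Add(360, 1499), 213), -1)), Mul(3486, Pow(Function('C')(32, 26), -1))) = Add(Mul(12, Pow(Add(Add(360, 1499), 213), -1)), Mul(3486, Pow(Add(-5, 26, 32), -1))) = Add(Mul(12, Pow(Add(1859, 213), -1)), Mul(3486, Pow(53, -1))) = Add(Mul(12, Pow(2072, -1)), Mul(3486, Rational(1, 53))) = Add(Mul(12, Rational(1, 2072)), Rational(3486, 53)) = Add(Rational(3, 518), Rational(3486, 53)) = Rational(1805907, 27454)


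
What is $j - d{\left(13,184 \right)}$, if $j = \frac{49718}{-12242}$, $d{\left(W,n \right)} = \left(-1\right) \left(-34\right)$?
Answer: $- \frac{232973}{6121} \approx -38.061$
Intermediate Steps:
$d{\left(W,n \right)} = 34$
$j = - \frac{24859}{6121}$ ($j = 49718 \left(- \frac{1}{12242}\right) = - \frac{24859}{6121} \approx -4.0613$)
$j - d{\left(13,184 \right)} = - \frac{24859}{6121} - 34 = - \frac{232973}{6121}$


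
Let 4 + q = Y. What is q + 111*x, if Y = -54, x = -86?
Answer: -9604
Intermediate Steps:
q = -58 (q = -4 - 54 = -58)
q + 111*x = -58 + 111*(-86) = -58 - 9546 = -9604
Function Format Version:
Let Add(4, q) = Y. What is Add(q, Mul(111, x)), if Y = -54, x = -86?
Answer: -9604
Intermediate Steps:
q = -58 (q = Add(-4, -54) = -58)
Add(q, Mul(111, x)) = Add(-58, Mul(111, -86)) = Add(-58, -9546) = -9604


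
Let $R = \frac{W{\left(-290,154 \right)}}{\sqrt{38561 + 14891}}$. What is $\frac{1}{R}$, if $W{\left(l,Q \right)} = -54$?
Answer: $- \frac{\sqrt{13363}}{27} \approx -4.2814$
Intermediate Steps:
$R = - \frac{27 \sqrt{13363}}{13363}$ ($R = - \frac{54}{\sqrt{38561 + 14891}} = - \frac{54}{\sqrt{53452}} = - \frac{54}{2 \sqrt{13363}} = - 54 \frac{\sqrt{13363}}{26726} = - \frac{27 \sqrt{13363}}{13363} \approx -0.23357$)
$\frac{1}{R} = \frac{1}{\left(- \frac{27}{13363}\right) \sqrt{13363}} = - \frac{\sqrt{13363}}{27}$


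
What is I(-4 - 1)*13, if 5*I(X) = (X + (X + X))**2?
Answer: 585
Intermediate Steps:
I(X) = 9*X**2/5 (I(X) = (X + (X + X))**2/5 = (X + 2*X)**2/5 = (3*X)**2/5 = (9*X**2)/5 = 9*X**2/5)
I(-4 - 1)*13 = (9*(-4 - 1)**2/5)*13 = ((9/5)*(-5)**2)*13 = ((9/5)*25)*13 = 45*13 = 585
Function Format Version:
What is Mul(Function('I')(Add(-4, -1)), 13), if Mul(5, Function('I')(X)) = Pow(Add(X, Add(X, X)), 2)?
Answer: 585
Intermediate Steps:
Function('I')(X) = Mul(Rational(9, 5), Pow(X, 2)) (Function('I')(X) = Mul(Rational(1, 5), Pow(Add(X, Add(X, X)), 2)) = Mul(Rational(1, 5), Pow(Add(X, Mul(2, X)), 2)) = Mul(Rational(1, 5), Pow(Mul(3, X), 2)) = Mul(Rational(1, 5), Mul(9, Pow(X, 2))) = Mul(Rational(9, 5), Pow(X, 2)))
Mul(Function('I')(Add(-4, -1)), 13) = Mul(Mul(Rational(9, 5), Pow(Add(-4, -1), 2)), 13) = Mul(Mul(Rational(9, 5), Pow(-5, 2)), 13) = Mul(Mul(Rational(9, 5), 25), 13) = Mul(45, 13) = 585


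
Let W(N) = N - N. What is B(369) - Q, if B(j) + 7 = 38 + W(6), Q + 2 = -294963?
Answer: 294996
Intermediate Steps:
Q = -294965 (Q = -2 - 294963 = -294965)
W(N) = 0
B(j) = 31 (B(j) = -7 + (38 + 0) = -7 + 38 = 31)
B(369) - Q = 31 - 1*(-294965) = 31 + 294965 = 294996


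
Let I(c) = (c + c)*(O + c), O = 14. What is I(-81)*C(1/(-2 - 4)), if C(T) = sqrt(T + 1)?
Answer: 1809*sqrt(30) ≈ 9908.3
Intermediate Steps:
I(c) = 2*c*(14 + c) (I(c) = (c + c)*(14 + c) = (2*c)*(14 + c) = 2*c*(14 + c))
C(T) = sqrt(1 + T)
I(-81)*C(1/(-2 - 4)) = (2*(-81)*(14 - 81))*sqrt(1 + 1/(-2 - 4)) = (2*(-81)*(-67))*sqrt(1 + 1/(-6)) = 10854*sqrt(1 - 1/6) = 10854*sqrt(5/6) = 10854*(sqrt(30)/6) = 1809*sqrt(30)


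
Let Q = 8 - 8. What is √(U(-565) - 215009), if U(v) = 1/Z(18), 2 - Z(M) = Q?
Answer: I*√860034/2 ≈ 463.69*I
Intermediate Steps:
Q = 0
Z(M) = 2 (Z(M) = 2 - 1*0 = 2 + 0 = 2)
U(v) = ½ (U(v) = 1/2 = ½)
√(U(-565) - 215009) = √(½ - 215009) = √(-430017/2) = I*√860034/2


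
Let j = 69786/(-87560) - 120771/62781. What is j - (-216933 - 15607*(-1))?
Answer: 184449179406289/916184060 ≈ 2.0132e+5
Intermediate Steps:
j = -2492657271/916184060 (j = 69786*(-1/87560) - 120771*1/62781 = -34893/43780 - 40257/20927 = -2492657271/916184060 ≈ -2.7207)
j - (-216933 - 15607*(-1)) = -2492657271/916184060 - (-216933 - 15607*(-1)) = -2492657271/916184060 - (-216933 + 15607) = -2492657271/916184060 - 1*(-201326) = -2492657271/916184060 + 201326 = 184449179406289/916184060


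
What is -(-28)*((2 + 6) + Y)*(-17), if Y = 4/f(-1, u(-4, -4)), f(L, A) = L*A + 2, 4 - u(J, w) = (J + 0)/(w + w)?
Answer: -7616/3 ≈ -2538.7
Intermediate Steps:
u(J, w) = 4 - J/(2*w) (u(J, w) = 4 - (J + 0)/(w + w) = 4 - J/(2*w))
f(L, A) = 2 + A*L (f(L, A) = A*L + 2 = 2 + A*L)
Y = -8/3 (Y = 4/(2 + (4 - ½*(-4)/(-4))*(-1)) = 4/(2 + (4 - ½*(-4)*(-¼))*(-1)) = 4/(2 + (4 - ½)*(-1)) = 4/(2 + (7/2)*(-1)) = 4/(2 - 7/2) = 4/(-3/2) = 4*(-⅔) = -8/3 ≈ -2.6667)
-(-28)*((2 + 6) + Y)*(-17) = -(-28)*((2 + 6) - 8/3)*(-17) = -(-28)*(8 - 8/3)*(-17) = -(-28)*16/3*(-17) = -7*(-64/3)*(-17) = (448/3)*(-17) = -7616/3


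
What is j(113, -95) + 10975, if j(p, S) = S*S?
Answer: 20000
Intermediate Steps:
j(p, S) = S²
j(113, -95) + 10975 = (-95)² + 10975 = 9025 + 10975 = 20000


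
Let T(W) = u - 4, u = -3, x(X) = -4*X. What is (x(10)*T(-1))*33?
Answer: 9240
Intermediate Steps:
T(W) = -7 (T(W) = -3 - 4 = -7)
(x(10)*T(-1))*33 = (-4*10*(-7))*33 = -40*(-7)*33 = 280*33 = 9240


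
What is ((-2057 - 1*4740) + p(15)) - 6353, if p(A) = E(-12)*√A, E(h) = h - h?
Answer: -13150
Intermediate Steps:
E(h) = 0
p(A) = 0 (p(A) = 0*√A = 0)
((-2057 - 1*4740) + p(15)) - 6353 = ((-2057 - 1*4740) + 0) - 6353 = ((-2057 - 4740) + 0) - 6353 = (-6797 + 0) - 6353 = -6797 - 6353 = -13150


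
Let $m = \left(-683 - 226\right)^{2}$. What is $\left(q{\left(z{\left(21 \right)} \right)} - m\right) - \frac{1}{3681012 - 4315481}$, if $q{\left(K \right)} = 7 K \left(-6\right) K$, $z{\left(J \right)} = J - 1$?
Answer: $- \frac{534908758988}{634469} \approx -8.4308 \cdot 10^{5}$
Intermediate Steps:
$z{\left(J \right)} = -1 + J$ ($z{\left(J \right)} = J - 1 = -1 + J$)
$q{\left(K \right)} = - 42 K^{2}$ ($q{\left(K \right)} = - 42 K K = - 42 K^{2}$)
$m = 826281$ ($m = \left(-909\right)^{2} = 826281$)
$\left(q{\left(z{\left(21 \right)} \right)} - m\right) - \frac{1}{3681012 - 4315481} = \left(- 42 \left(-1 + 21\right)^{2} - 826281\right) - \frac{1}{3681012 - 4315481} = \left(- 42 \cdot 20^{2} - 826281\right) - \frac{1}{-634469} = \left(\left(-42\right) 400 - 826281\right) - - \frac{1}{634469} = \left(-16800 - 826281\right) + \frac{1}{634469} = -843081 + \frac{1}{634469} = - \frac{534908758988}{634469}$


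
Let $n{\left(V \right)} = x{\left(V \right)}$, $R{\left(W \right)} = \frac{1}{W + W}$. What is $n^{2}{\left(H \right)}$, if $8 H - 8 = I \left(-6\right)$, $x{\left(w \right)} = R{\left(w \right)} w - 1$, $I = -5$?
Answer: $\frac{1}{4} \approx 0.25$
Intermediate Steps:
$R{\left(W \right)} = \frac{1}{2 W}$
$x{\left(w \right)} = - \frac{1}{2}$ ($x{\left(w \right)} = \frac{1}{2 w} w - 1 = \frac{1}{2} - 1 = - \frac{1}{2}$)
$H = \frac{19}{4}$ ($H = 1 + \frac{\left(-5\right) \left(-6\right)}{8} = 1 + \frac{1}{8} \cdot 30 = 1 + \frac{15}{4} = \frac{19}{4} \approx 4.75$)
$n{\left(V \right)} = - \frac{1}{2}$
$n^{2}{\left(H \right)} = \left(- \frac{1}{2}\right)^{2} = \frac{1}{4}$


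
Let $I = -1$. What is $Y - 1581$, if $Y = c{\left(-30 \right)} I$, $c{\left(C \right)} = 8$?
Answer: $-1589$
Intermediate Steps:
$Y = -8$ ($Y = 8 \left(-1\right) = -8$)
$Y - 1581 = -8 - 1581 = -1589$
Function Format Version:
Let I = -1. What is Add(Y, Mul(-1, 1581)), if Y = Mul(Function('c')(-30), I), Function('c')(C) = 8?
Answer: -1589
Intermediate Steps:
Y = -8 (Y = Mul(8, -1) = -8)
Add(Y, Mul(-1, 1581)) = Add(-8, Mul(-1, 1581)) = Add(-8, -1581) = -1589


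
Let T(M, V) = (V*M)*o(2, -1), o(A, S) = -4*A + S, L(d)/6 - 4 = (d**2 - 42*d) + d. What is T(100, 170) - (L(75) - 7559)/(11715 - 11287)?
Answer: -65491765/428 ≈ -1.5302e+5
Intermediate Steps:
L(d) = 24 - 246*d + 6*d**2 (L(d) = 24 + 6*((d**2 - 42*d) + d) = 24 + 6*(d**2 - 41*d) = 24 + (-246*d + 6*d**2) = 24 - 246*d + 6*d**2)
o(A, S) = S - 4*A
T(M, V) = -9*M*V (T(M, V) = (V*M)*(-1 - 4*2) = (M*V)*(-1 - 8) = (M*V)*(-9) = -9*M*V)
T(100, 170) - (L(75) - 7559)/(11715 - 11287) = -9*100*170 - ((24 - 246*75 + 6*75**2) - 7559)/(11715 - 11287) = -153000 - ((24 - 18450 + 6*5625) - 7559)/428 = -153000 - ((24 - 18450 + 33750) - 7559)/428 = -153000 - (15324 - 7559)/428 = -153000 - 7765/428 = -65491765/428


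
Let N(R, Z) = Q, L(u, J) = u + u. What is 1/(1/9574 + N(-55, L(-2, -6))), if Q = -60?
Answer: -9574/574439 ≈ -0.016667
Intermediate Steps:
L(u, J) = 2*u
N(R, Z) = -60
1/(1/9574 + N(-55, L(-2, -6))) = 1/(1/9574 - 60) = 1/(-574439/9574) = -9574/574439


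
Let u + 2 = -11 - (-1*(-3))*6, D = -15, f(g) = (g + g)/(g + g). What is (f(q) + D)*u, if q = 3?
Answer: 434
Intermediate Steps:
f(g) = 1 (f(g) = (2*g)/((2*g)) = (2*g)*(1/(2*g)) = 1)
u = -31 (u = -2 + (-11 - (-1*(-3))*6) = -2 + (-11 - 3*6) = -2 + (-11 - 1*18) = -2 + (-11 - 18) = -2 - 29 = -31)
(f(q) + D)*u = (1 - 15)*(-31) = -14*(-31) = 434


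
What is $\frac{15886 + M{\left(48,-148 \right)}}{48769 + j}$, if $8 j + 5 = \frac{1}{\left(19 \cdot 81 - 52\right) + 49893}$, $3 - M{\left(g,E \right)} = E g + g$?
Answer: $\frac{9431312800}{20045752861} \approx 0.47049$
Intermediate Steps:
$M{\left(g,E \right)} = 3 - g - E g$ ($M{\left(g,E \right)} = 3 - \left(E g + g\right) = 3 - \left(g + E g\right) = 3 - g - E g$)
$j = - \frac{256899}{411040}$ ($j = - \frac{5}{8} + \frac{1}{8 \left(\left(19 \cdot 81 - 52\right) + 49893\right)} = - \frac{5}{8} + \frac{1}{8 \left(\left(1539 - 52\right) + 49893\right)} = - \frac{5}{8} + \frac{1}{8 \left(1487 + 49893\right)} = - \frac{5}{8} + \frac{1}{8 \cdot 51380} = - \frac{5}{8} + \frac{1}{8} \cdot \frac{1}{51380} = - \frac{5}{8} + \frac{1}{411040} = - \frac{256899}{411040} \approx -0.625$)
$\frac{15886 + M{\left(48,-148 \right)}}{48769 + j} = \frac{15886 - \left(45 - 7104\right)}{48769 - \frac{256899}{411040}} = \frac{15886 + \left(3 - 48 + 7104\right)}{\frac{20045752861}{411040}} = \left(15886 + 7059\right) \frac{411040}{20045752861} = 22945 \cdot \frac{411040}{20045752861} = \frac{9431312800}{20045752861}$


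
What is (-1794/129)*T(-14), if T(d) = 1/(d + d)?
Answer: 299/602 ≈ 0.49668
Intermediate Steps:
T(d) = 1/(2*d)
(-1794/129)*T(-14) = (-1794/129)*((1/2)/(-14)) = (-1794*1/129)*((1/2)*(-1/14)) = -598/43*(-1/28) = 299/602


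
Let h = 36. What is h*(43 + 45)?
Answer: 3168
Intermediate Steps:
h*(43 + 45) = 36*(43 + 45) = 36*88 = 3168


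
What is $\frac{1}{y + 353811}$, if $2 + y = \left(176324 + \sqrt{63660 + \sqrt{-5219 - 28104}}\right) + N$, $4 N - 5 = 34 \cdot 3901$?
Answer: $\frac{1}{\frac{2253171}{4} + \sqrt{63660 + i \sqrt{33323}}} \approx 1.7745 \cdot 10^{-6} - 1.0 \cdot 10^{-12} i$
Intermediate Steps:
$N = \frac{132639}{4}$ ($N = \frac{5}{4} + \frac{34 \cdot 3901}{4} = \frac{5}{4} + \frac{1}{4} \cdot 132634 = \frac{5}{4} + \frac{66317}{2} = \frac{132639}{4} \approx 33160.0$)
$y = \frac{837927}{4} + \sqrt{63660 + i \sqrt{33323}}$ ($y = -2 + \left(\left(176324 + \sqrt{63660 + \sqrt{-5219 - 28104}}\right) + \frac{132639}{4}\right) = -2 + \left(\left(176324 + \sqrt{63660 + \sqrt{-33323}}\right) + \frac{132639}{4}\right) = -2 + \left(\left(176324 + \sqrt{63660 + i \sqrt{33323}}\right) + \frac{132639}{4}\right) = -2 + \left(\frac{837935}{4} + \sqrt{63660 + i \sqrt{33323}}\right) = \frac{837927}{4} + \sqrt{63660 + i \sqrt{33323}} \approx 2.0973 \cdot 10^{5} + 0.36175 i$)
$\frac{1}{y + 353811} = \frac{1}{\left(\frac{837927}{4} + \sqrt{63660 + i \sqrt{33323}}\right) + 353811} = \frac{1}{\frac{2253171}{4} + \sqrt{63660 + i \sqrt{33323}}}$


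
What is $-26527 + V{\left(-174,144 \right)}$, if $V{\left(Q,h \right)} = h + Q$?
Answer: $-26557$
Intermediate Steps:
$V{\left(Q,h \right)} = Q + h$
$-26527 + V{\left(-174,144 \right)} = -26527 + \left(-174 + 144\right) = -26527 - 30 = -26557$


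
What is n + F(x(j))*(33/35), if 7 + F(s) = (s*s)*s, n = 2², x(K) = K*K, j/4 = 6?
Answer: 6306398117/35 ≈ 1.8018e+8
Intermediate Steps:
j = 24 (j = 4*6 = 24)
x(K) = K²
n = 4
F(s) = -7 + s³ (F(s) = -7 + (s*s)*s = -7 + s²*s = -7 + s³)
n + F(x(j))*(33/35) = 4 + (-7 + (24²)³)*(33/35) = 4 + (-7 + 576³)*(33*(1/35)) = 4 + (-7 + 191102976)*(33/35) = 4 + 191102969*(33/35) = 4 + 6306397977/35 = 6306398117/35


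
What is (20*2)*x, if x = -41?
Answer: -1640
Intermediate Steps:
(20*2)*x = (20*2)*(-41) = 40*(-41) = -1640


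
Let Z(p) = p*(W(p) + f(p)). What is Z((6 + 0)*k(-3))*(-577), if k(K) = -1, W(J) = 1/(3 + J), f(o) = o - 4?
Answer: -35774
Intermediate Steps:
f(o) = -4 + o
Z(p) = p*(-4 + p + 1/(3 + p)) (Z(p) = p*(1/(3 + p) + (-4 + p)) = p*(-4 + p + 1/(3 + p)))
Z((6 + 0)*k(-3))*(-577) = (((6 + 0)*(-1))*(-11 + ((6 + 0)*(-1))**2 - (6 + 0)*(-1))/(3 + (6 + 0)*(-1)))*(-577) = ((6*(-1))*(-11 + (6*(-1))**2 - 6*(-1))/(3 + 6*(-1)))*(-577) = -6*(-11 + (-6)**2 - 1*(-6))/(3 - 6)*(-577) = -6*(-11 + 36 + 6)/(-3)*(-577) = -6*(-1/3)*31*(-577) = 62*(-577) = -35774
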